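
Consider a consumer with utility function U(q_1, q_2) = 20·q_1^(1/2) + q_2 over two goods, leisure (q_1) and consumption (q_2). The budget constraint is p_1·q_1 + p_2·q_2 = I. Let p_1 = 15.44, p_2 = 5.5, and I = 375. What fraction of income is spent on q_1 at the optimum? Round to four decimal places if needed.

share on q_1 = 0.5225

Set MRS = p_1/p_2: 10·q_1^(−1/2) = p_1/p_2.
Thus q_1* = (10·p_2/p_1)² — independent of I — with the rest of income spent on q_2.
Plugging in: q_1* = (10·5.5/15.44)² = 12.6891, q_2* = 32.5601.
Expenditure on q_1: 15.44·12.6891 = 195.9197; share = 0.5225.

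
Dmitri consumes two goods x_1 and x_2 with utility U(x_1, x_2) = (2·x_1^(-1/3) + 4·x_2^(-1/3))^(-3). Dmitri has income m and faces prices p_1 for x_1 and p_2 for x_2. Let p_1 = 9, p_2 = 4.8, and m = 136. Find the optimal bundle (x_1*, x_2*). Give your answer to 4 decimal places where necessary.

x_1* = 6.2002, x_2* = 16.708

MU_x_1 ∝ 2·x_1^(-4/3), MU_x_2 ∝ 4·x_2^(-4/3), so MRS = (1/2)·(x_2/x_1)^(4/3) = p_1/p_2.
Hence x_2/x_1 = (2·p_1/p_2)^(1/(4/3)), i.e. raised to the 0.75 power.
Substitute x_2 = (x_2/x_1)·x_1 into the budget: x_1* = m/(p_1 + p_2·(x_2/x_1)).
Numerically x_2/x_1 = 2.694781, so x_1* = 136/(9 + 4.8·2.694781) = 6.2002 and x_2* = 2.694781·6.2002 = 16.708.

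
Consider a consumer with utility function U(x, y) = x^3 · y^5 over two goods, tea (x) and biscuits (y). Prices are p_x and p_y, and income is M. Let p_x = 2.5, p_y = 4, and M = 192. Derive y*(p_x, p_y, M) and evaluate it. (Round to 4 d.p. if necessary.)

MU_x/MU_y = (3·y)/(5·x); tangency sets this equal to p_x/p_y.
Rearranging, p_y·y = (5/3)·p_x·x. Substituting into the budget gives p_x·x·(1 + (5/3)) = M.
Demand: x*(p_x,p_y,M) = 0.375·M/p_x and y* = 0.625·M/p_y.
At p_x=2.5, p_y=4, M=192: y* = 0.625·192/4 = 30.

y* = 30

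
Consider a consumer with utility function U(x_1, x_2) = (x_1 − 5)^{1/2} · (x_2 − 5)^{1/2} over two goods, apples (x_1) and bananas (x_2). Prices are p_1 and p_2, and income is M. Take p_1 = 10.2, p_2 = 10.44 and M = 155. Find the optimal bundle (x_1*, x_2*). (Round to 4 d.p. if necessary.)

Let x_1' = x_1−5, x_2' = x_2−5. MRS = x_2'/x_1' = p_1/p_2.
Substituting into the budget: x_1* = 5 + 0.5·(M − 5·p_1 − 5·p_2)/p_1, and x_2* = 5 + 0.5·(…)/p_2.
Discretionary income = 155 − 5·10.2 − 5·10.44 = 51.8; x_1* = 5 + 0.5·51.8/10.2 = 7.5392; x_2* = 5 + 0.5·51.8/10.44 = 7.4808.

x_1* = 7.5392, x_2* = 7.4808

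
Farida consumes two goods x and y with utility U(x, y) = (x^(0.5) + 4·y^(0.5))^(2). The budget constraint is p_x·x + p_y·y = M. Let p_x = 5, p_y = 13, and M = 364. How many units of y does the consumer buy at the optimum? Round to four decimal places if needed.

MU_x ∝ x^(-0.5), MU_y ∝ 4·y^(-0.5), so MRS = (1/4)·(y/x)^(0.5) = p_x/p_y.
Hence y/x = (4·p_x/p_y)^(1/(0.5)), i.e. raised to the 2 power.
With the ratio pinned down, the budget gives x* = M/(p_x + p_y·(y/x)) and y* = (y/x)·x*.
Numerically y/x = 2.366864, so x* = 364/(5 + 13·2.366864) = 10.1763 and y* = 2.366864·10.1763 = 24.086.

y* = 24.086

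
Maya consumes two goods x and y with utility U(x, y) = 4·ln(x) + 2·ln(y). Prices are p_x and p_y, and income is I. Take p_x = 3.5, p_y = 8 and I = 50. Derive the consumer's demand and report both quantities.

x* = 9.5238, y* = 2.0833

Tangency: MRS = 2·y/x = p_x/p_y.
So 4·p_y·y = 2·p_x·x; combined with the budget, a share 2/3 of income goes to x.
Demand: x*(p_x,p_y,I) = 2/3·I/p_x and y* = 1/3·I/p_y.
At p_x=3.5, p_y=8, I=50: x* = 2/3·50/3.5 = 9.5238, y* = 2.0833.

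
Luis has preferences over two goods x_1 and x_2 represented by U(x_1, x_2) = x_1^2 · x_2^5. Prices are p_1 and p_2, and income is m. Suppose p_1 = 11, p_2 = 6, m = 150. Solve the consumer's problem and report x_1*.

MU_x_1/MU_x_2 = (2·x_2)/(5·x_1); tangency sets this equal to p_1/p_2.
Rearranging, p_2·x_2 = (5/2)·p_1·x_1. Substituting into the budget gives p_1·x_1·(1 + (5/2)) = m.
Demand: x_1*(p_1,p_2,m) = 2/7·m/p_1 and x_2* = 5/7·m/p_2.
At p_1=11, p_2=6, m=150: x_1* = 2/7·150/11 = 3.8961.

x_1* = 3.8961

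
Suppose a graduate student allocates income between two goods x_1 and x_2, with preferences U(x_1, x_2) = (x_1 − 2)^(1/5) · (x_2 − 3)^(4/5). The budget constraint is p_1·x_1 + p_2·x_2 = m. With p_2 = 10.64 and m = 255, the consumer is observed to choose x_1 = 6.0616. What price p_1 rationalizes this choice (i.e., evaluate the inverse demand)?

p_1 = 10

This is Cobb-Douglas in (x_1−2, x_2−3): tangency gives 0.2·p_2·(x_2−3) = 0.8·p_1·(x_1−2).
Substituting into the budget: x_1* = 2 + 0.2·(m − 2·p_1 − 3·p_2)/p_1, and x_2* = 3 + 0.8·(…)/p_2.
Set x_1* = 6.0616 in the demand function and solve for p_1: p_1 = 10.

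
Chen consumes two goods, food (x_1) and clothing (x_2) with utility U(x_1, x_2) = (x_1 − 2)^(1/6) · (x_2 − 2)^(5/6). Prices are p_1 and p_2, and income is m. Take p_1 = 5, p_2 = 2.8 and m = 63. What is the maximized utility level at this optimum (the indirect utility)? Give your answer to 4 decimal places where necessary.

Let x_1' = x_1−2, x_2' = x_2−2. MRS = (1/5)·x_2'/x_1' = p_1/p_2.
After buying the subsistence bundle (2, 2), a share 1/6 of the remaining income goes to x_1: x_1* = 2 + 1/6·(m − 2p_1 − 2p_2)/p_1.
Discretionary income = 63 − 2·5 − 2·2.8 = 47.4; x_1* = 2 + 1/6·47.4/5 = 3.58; x_2* = 2 + 5/6·47.4/2.8 = 16.1071.
Utility at the optimum: U(3.58, 16.1071) = 9.7943.

V = 9.7943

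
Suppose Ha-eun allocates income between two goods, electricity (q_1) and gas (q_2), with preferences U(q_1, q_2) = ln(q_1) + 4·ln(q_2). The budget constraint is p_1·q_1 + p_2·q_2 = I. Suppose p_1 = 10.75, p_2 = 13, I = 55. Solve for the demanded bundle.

q_1* = 1.0233, q_2* = 3.3846

The MRS is (1/4)·q_2/q_1. Set MRS = p_1/p_2.
So p_2·q_2 = 4·p_1·q_1; combined with the budget, a share 0.2 of income goes to q_1.
Demand: q_1*(p_1,p_2,I) = 0.2·I/p_1 and q_2* = 0.8·I/p_2.
At p_1=10.75, p_2=13, I=55: q_1* = 0.2·55/10.75 = 1.0233, q_2* = 3.3846.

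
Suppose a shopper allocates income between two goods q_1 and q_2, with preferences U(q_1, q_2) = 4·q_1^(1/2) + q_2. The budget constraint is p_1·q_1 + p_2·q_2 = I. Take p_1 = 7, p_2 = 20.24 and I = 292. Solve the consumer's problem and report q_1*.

Thus q_1* = (2·p_2/p_1)² — independent of I — with the rest of income spent on q_2.
Plugging in: q_1* = (2·20.24/7)² = 33.4414.

q_1* = 33.4414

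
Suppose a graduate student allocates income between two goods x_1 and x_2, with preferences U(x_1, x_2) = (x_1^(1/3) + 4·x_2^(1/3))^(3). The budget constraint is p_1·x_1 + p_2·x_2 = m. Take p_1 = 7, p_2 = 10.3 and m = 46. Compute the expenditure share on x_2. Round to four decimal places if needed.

MRS = MU_x_1/MU_x_2 = (1/4)·(x_2/x_1)^(2/3). Set equal to p_1/p_2.
Hence x_2/x_1 = (4·p_1/p_2)^(1/(2/3)), i.e. raised to the 1.5 power.
Substitute x_2 = (x_2/x_1)·x_1 into the budget: x_1* = m/(p_1 + p_2·(x_2/x_1)).
Numerically x_2/x_1 = 4.482097, so x_1* = 46/(7 + 10.3·4.482097) = 0.8652 and x_2* = 4.482097·0.8652 = 3.878.
Expenditure on x_2: 10.3·3.878 = 39.9435; share = 0.8683.

share on x_2 = 0.8683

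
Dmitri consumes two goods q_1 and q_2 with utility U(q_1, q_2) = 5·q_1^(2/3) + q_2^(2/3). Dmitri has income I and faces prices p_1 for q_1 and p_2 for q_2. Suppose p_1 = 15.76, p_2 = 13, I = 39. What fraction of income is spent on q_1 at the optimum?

MU_q_1 ∝ 5·q_1^(-1/3), MU_q_2 ∝ q_2^(-1/3), so MRS = 5·(q_2/q_1)^(1/3) = p_1/p_2.
Solve for the ratio: q_2/q_1 = [(1/5)·p_1/p_2]^(3).
With the ratio pinned down, the budget gives q_1* = I/(p_1 + p_2·(q_2/q_1)) and q_2* = (q_2/q_1)·q_1*.
Numerically q_2/q_1 = 0.014254, so q_1* = 39/(15.76 + 13·0.014254) = 2.4459 and q_2* = 0.014254·2.4459 = 0.0349.
Expenditure on q_1: 15.76·2.4459 = 38.5468; share = 0.9884.

share on q_1 = 0.9884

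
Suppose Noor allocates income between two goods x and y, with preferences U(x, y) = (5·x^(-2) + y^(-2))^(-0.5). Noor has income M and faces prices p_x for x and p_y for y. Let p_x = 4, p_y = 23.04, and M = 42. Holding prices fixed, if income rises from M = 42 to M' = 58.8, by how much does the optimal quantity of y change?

Δy* = 0.4759

From the CES first-order condition, 5·(y/x)^(3) = p_x/p_y.
Solve for the ratio: y/x = [(1/5)·p_x/p_y]^(1/3).
With the ratio pinned down, the budget gives x* = M/(p_x + p_y·(y/x)) and y* = (y/x)·x*.
Numerically y/x = 0.326239, so x* = 42/(4 + 23.04·0.326239) = 3.6469 and y* = 0.326239·3.6469 = 1.1898.
At M' = 58.8: y* = 1.6657. Change: 1.6657 − 1.1898 = 0.4759.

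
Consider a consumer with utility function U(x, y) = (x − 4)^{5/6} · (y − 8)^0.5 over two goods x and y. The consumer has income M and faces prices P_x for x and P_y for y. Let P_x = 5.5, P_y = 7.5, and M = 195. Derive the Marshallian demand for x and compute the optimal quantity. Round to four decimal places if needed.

x* = 16.8409

Let x' = x−4, y' = y−8. MRS = (5/3)·y'/x' = P_x/P_y.
Substituting into the budget: x* = 4 + 0.625·(M − 4·P_x − 8·P_y)/P_x, and y* = 8 + 0.375·(…)/P_y.
Discretionary income = 195 − 4·5.5 − 8·7.5 = 113; x* = 4 + 0.625·113/5.5 = 16.8409.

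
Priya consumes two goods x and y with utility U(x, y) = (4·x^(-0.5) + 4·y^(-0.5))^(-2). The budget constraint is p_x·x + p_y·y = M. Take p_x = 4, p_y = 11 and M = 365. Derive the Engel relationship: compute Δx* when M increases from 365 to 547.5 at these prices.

MRS = MU_x/MU_y = (y/x)^(1.5). Set equal to p_x/p_y.
Solve for the ratio: y/x = [p_x/p_y]^(2/3).
With the ratio pinned down, the budget gives x* = M/(p_x + p_y·(y/x)) and y* = (y/x)·x*.
Numerically y/x = 0.509462, so x* = 365/(4 + 11·0.509462) = 38.0047.
At M' = 547.5: x* = 57.007. Change: 57.007 − 38.0047 = 19.0023.

Δx* = 19.0023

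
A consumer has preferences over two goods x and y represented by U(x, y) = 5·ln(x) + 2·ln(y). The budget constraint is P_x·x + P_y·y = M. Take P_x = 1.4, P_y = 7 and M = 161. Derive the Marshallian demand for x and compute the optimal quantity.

x* = 82.1429

Demand: x*(P_x,P_y,M) = 5/7·M/P_x and y* = 2/7·M/P_y.
At P_x=1.4, P_y=7, M=161: x* = 5/7·161/1.4 = 82.1429.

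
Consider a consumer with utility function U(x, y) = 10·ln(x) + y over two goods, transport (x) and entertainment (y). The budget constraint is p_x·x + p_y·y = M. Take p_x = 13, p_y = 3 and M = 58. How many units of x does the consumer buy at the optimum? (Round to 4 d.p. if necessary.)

Set MRS = p_x/p_y: (10/x)/1 = p_x/p_y.
So x*(p_x,p_y) = 10·p_y/p_x, independent of income; and y* = (M − 10·p_y)/p_y.
At the given prices: x* = 10·3/13 = 2.3077.

x* = 2.3077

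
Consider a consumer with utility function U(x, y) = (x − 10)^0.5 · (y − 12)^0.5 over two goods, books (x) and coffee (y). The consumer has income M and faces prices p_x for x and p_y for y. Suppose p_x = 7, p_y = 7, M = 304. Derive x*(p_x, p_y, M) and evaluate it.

x* = 20.7143

After buying the subsistence bundle (10, 12), a share 0.5 of the remaining income goes to x: x* = 10 + 0.5·(M − 10p_x − 12p_y)/p_x.
Discretionary income = 304 − 10·7 − 12·7 = 150; x* = 10 + 0.5·150/7 = 20.7143.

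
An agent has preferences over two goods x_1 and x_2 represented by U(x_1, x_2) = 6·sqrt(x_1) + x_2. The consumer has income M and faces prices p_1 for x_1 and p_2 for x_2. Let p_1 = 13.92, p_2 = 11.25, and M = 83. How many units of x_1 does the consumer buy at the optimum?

Utility is quasi-linear in x_2; the FOC for x_1 is 3/√x_1 = p_1/p_2.
Thus x_1* = (3·p_2/p_1)² — independent of M — with the rest of income spent on x_2.
Plugging in: x_1* = (3·11.25/13.92)² = 5.8785.

x_1* = 5.8785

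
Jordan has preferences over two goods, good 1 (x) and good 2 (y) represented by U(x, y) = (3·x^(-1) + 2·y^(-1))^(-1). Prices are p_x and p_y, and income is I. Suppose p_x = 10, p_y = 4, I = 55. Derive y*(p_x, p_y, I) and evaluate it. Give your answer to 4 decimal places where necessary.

MRS = MU_x/MU_y = (3/2)·(y/x)^(2). Set equal to p_x/p_y.
Hence y/x = ((2/3)·p_x/p_y)^(1/(2)), i.e. raised to the 0.5 power.
With the ratio pinned down, the budget gives x* = I/(p_x + p_y·(y/x)) and y* = (y/x)·x*.
Numerically y/x = 1.290994, so x* = 55/(10 + 4·1.290994) = 3.627 and y* = 1.290994·3.627 = 4.6825.

y* = 4.6825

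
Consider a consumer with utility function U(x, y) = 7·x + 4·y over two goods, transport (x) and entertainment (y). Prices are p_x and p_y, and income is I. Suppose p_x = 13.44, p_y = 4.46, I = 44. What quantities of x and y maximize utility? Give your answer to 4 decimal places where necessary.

Linear utility — the consumer picks whichever good has higher MU/price: 7/13.44 = 0.5208 vs 4/4.46 = 0.8969.
y gives more utility per dollar, so spend all income on y: y* = I/p_y, x* = 0.
Numerically: x* = 0, y* = 9.8655.

x* = 0, y* = 9.8655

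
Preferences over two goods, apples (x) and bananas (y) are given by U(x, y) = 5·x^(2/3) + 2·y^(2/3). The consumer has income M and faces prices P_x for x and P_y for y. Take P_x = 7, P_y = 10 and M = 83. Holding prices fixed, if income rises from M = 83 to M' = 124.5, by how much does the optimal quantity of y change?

MU_x ∝ 5·x^(-1/3), MU_y ∝ 2·y^(-1/3), so MRS = (5/2)·(y/x)^(1/3) = P_x/P_y.
Hence y/x = ((2/5)·P_x/P_y)^(1/(1/3)), i.e. raised to the 3 power.
With the ratio pinned down, the budget gives x* = M/(P_x + P_y·(y/x)) and y* = (y/x)·x*.
Numerically y/x = 0.021952, so x* = 83/(7 + 10·0.021952) = 11.4966 and y* = 0.021952·11.4966 = 0.2524.
At M' = 124.5: y* = 0.3786. Change: 0.3786 − 0.2524 = 0.1262.

Δy* = 0.1262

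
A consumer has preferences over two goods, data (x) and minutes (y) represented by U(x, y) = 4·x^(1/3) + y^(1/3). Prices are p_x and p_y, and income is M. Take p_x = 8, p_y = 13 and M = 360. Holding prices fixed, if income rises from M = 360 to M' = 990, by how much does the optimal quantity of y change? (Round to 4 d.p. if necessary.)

Δy* = 4.3277

With the ratio pinned down, the budget gives x* = M/(p_x + p_y·(y/x)) and y* = (y/x)·x*.
Numerically y/x = 0.060343, so x* = 360/(8 + 13·0.060343) = 40.9814 and y* = 0.060343·40.9814 = 2.473.
At M' = 990: y* = 6.8006. Change: 6.8006 − 2.473 = 4.3277.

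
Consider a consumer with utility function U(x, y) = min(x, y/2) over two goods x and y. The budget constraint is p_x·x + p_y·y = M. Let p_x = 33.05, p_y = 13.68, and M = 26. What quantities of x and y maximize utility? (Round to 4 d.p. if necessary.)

Demand: x*(p_x,p_y,M) = M/(p_x + 2·p_y), y* = 2·M/(p_x + 2·p_y).
Here 33.05 + 2·13.68 = 60.41, giving x* = 0.4304 and y* = 0.8608.

x* = 0.4304, y* = 0.8608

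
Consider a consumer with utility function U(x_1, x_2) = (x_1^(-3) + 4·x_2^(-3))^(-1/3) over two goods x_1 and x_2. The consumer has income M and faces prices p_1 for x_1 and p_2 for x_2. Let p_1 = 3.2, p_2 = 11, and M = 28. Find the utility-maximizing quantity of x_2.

MU_x_1 ∝ x_1^(-4), MU_x_2 ∝ 4·x_2^(-4), so MRS = (1/4)·(x_2/x_1)^(4) = p_1/p_2.
Solve for the ratio: x_2/x_1 = [4·p_1/p_2]^(0.25).
With the ratio pinned down, the budget gives x_1* = M/(p_1 + p_2·(x_2/x_1)) and x_2* = (x_2/x_1)·x_1*.
Numerically x_2/x_1 = 1.038614, so x_1* = 28/(3.2 + 11·1.038614) = 1.9146 and x_2* = 1.038614·1.9146 = 1.9885.

x_2* = 1.9885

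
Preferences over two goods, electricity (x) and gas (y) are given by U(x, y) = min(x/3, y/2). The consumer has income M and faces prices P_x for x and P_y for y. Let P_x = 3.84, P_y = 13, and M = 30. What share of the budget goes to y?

share on y = 0.693

With perfect complements, no substitution: consume in ratio x:y = 3:2.
Budget: P_x·x + P_y·(2/3)·x = M, so (3·P_x + 2·P_y)·x = 3·M.
Demand: x*(P_x,P_y,M) = 3·M/(3·P_x + 2·P_y), y* = 2·M/(3·P_x + 2·P_y).
Here 3·3.84 + 2·13 = 37.52, giving x* = 2.3987 and y* = 1.5991.
Expenditure on y: 13·1.5991 = 20.7889; share = 0.693.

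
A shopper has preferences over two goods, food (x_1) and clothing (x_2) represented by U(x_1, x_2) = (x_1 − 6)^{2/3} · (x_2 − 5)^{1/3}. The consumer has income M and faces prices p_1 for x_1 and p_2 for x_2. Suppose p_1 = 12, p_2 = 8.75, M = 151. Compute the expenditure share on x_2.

MRS = 2·(x_2−5)/(x_1−6). Tangency with p_1/p_2 gives x_2−5 = (1/2)·(p_1/p_2)·(x_1−6).
After buying the subsistence bundle (6, 5), a share 2/3 of the remaining income goes to x_1: x_1* = 6 + 2/3·(M − 6p_1 − 5p_2)/p_1.
Discretionary income = 151 − 6·12 − 5·8.75 = 35.25; x_1* = 6 + 2/3·35.25/12 = 7.9583; x_2* = 5 + 1/3·35.25/8.75 = 6.3429.
Expenditure on x_2: 8.75·6.3429 = 55.5; share = 0.3675.

share on x_2 = 0.3675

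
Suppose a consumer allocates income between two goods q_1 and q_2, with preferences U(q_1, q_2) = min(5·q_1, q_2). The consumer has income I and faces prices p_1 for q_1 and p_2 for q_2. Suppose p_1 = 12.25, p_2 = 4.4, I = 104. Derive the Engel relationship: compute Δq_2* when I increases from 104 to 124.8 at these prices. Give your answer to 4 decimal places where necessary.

Demand: q_1*(p_1,p_2,I) = I/(p_1 + 5·p_2), q_2* = 5·I/(p_1 + 5·p_2).
Here 12.25 + 5·4.4 = 34.25, giving q_2* = 15.1825.
At I' = 124.8: q_2* = 18.219. Change: 18.219 − 15.1825 = 3.0365.

Δq_2* = 3.0365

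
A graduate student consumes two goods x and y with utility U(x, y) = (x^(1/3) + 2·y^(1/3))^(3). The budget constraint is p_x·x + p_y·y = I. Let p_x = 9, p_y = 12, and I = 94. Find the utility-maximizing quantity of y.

MU_x ∝ x^(-2/3), MU_y ∝ 2·y^(-2/3), so MRS = (1/2)·(y/x)^(2/3) = p_x/p_y.
Solve for the ratio: y/x = [2·p_x/p_y]^(1.5).
With the ratio pinned down, the budget gives x* = I/(p_x + p_y·(y/x)) and y* = (y/x)·x*.
Numerically y/x = 1.837117, so x* = 94/(9 + 12·1.837117) = 3.0278 and y* = 1.837117·3.0278 = 5.5625.

y* = 5.5625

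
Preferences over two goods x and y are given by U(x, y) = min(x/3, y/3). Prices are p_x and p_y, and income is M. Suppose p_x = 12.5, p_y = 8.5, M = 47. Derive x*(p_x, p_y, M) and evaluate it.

x* = 2.2381

With perfect complements, no substitution: consume in ratio x:y = 3:3.
Budget: p_x·x + p_y·x = M, so (3·p_x + 3·p_y)·x = 3·M.
Demand: x*(p_x,p_y,M) = 3·M/(3·p_x + 3·p_y), y* = 3·M/(3·p_x + 3·p_y).
Here 3·12.5 + 3·8.5 = 63, giving x* = 2.2381.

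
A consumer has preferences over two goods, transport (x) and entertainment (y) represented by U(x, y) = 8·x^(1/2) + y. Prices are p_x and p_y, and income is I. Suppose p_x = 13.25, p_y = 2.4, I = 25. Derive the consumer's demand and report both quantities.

x* = 0.5249, y* = 7.5186

Utility is quasi-linear in y; the FOC for x is 4/√x = p_x/p_y.
Thus x* = (4·p_y/p_x)² — independent of I — with the rest of income spent on y.
Plugging in: x* = (4·2.4/13.25)² = 0.5249, y* = 7.5186.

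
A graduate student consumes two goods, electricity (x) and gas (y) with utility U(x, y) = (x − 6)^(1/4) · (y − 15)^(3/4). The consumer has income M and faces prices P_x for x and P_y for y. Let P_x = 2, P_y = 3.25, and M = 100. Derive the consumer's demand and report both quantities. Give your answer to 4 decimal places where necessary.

x* = 10.9062, y* = 24.0577

Let x' = x−6, y' = y−15. MRS = (1/3)·y'/x' = P_x/P_y.
After buying the subsistence bundle (6, 15), a share 0.25 of the remaining income goes to x: x* = 6 + 0.25·(M − 6P_x − 15P_y)/P_x.
Discretionary income = 100 − 6·2 − 15·3.25 = 39.25; x* = 6 + 0.25·39.25/2 = 10.9062; y* = 15 + 0.75·39.25/3.25 = 24.0577.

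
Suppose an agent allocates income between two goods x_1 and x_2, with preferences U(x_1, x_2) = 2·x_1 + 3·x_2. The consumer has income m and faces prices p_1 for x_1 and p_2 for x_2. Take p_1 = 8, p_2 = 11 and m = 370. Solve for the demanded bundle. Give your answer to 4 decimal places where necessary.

x_1* = 0, x_2* = 33.6364

Linear utility — the consumer picks whichever good has higher MU/price: 2/8 = 0.25 vs 3/11 = 0.2727.
x_2 gives more utility per dollar, so spend all income on x_2: x_2* = m/p_2, x_1* = 0.
Numerically: x_1* = 0, x_2* = 33.6364.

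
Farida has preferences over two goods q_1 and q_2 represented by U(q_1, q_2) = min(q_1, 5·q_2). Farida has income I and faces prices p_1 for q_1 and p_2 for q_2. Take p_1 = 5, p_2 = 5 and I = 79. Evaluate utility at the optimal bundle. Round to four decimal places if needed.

V = 13.1667

Leontief preferences: the optimum is at the kink where q_1/5 = q_2/1, i.e. q_2 = (1/5)·q_1.
Budget: p_1·q_1 + p_2·(1/5)·q_1 = I, so (5·p_1 + p_2)·q_1 = 5·I.
Demand: q_1*(p_1,p_2,I) = 5·I/(5·p_1 + p_2), q_2* = I/(5·p_1 + p_2).
Here 5·5 + 5 = 30, giving q_1* = 13.1667 and q_2* = 2.6333.
Utility at the optimum: U(13.1667, 2.6333) = 13.1667.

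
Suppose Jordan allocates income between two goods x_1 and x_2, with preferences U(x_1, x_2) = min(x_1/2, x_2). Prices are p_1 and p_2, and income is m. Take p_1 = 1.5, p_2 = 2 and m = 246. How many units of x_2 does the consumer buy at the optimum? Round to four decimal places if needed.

x_2* = 49.2

With perfect complements, no substitution: consume in ratio x_1:x_2 = 2:1.
Budget: p_1·x_1 + p_2·(1/2)·x_1 = m, so (2·p_1 + p_2)·x_1 = 2·m.
Demand: x_1*(p_1,p_2,m) = 2·m/(2·p_1 + p_2), x_2* = m/(2·p_1 + p_2).
Here 2·1.5 + 2 = 5, giving x_2* = 49.2.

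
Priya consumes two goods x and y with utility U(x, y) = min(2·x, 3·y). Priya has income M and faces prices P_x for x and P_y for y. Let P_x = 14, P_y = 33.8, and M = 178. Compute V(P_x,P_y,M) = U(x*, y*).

Leontief preferences: the optimum is at the kink where x/3 = y/2, i.e. y = (2/3)·x.
Budget: P_x·x + P_y·(2/3)·x = M, so (3·P_x + 2·P_y)·x = 3·M.
Demand: x*(P_x,P_y,M) = 3·M/(3·P_x + 2·P_y), y* = 2·M/(3·P_x + 2·P_y).
Here 3·14 + 2·33.8 = 109.6, giving x* = 4.8723 and y* = 3.2482.
Utility at the optimum: U(4.8723, 3.2482) = 9.7445.

V = 9.7445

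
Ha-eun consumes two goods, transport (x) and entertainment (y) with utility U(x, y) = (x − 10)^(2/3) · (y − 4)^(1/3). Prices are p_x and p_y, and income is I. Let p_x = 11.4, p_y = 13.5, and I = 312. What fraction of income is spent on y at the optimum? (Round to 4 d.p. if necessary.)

MRS = 2·(y−4)/(x−10). Tangency with p_x/p_y gives y−4 = (1/2)·(p_x/p_y)·(x−10).
After buying the subsistence bundle (10, 4), a share 2/3 of the remaining income goes to x: x* = 10 + 2/3·(I − 10p_x − 4p_y)/p_x.
Discretionary income = 312 − 10·11.4 − 4·13.5 = 144; x* = 10 + 2/3·144/11.4 = 18.4211; y* = 4 + 1/3·144/13.5 = 7.5556.
Expenditure on y: 13.5·7.5556 = 102; share = 0.3269.

share on y = 0.3269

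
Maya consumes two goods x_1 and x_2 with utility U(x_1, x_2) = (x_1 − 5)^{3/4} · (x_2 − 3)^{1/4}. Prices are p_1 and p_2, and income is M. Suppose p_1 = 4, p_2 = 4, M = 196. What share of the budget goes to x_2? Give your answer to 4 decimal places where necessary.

MRS = 3·(x_2−3)/(x_1−5). Tangency with p_1/p_2 gives x_2−3 = (1/3)·(p_1/p_2)·(x_1−5).
Substituting into the budget: x_1* = 5 + 0.75·(M − 5·p_1 − 3·p_2)/p_1, and x_2* = 3 + 0.25·(…)/p_2.
Discretionary income = 196 − 5·4 − 3·4 = 164; x_1* = 5 + 0.75·164/4 = 35.75; x_2* = 3 + 0.25·164/4 = 13.25.
Expenditure on x_2: 4·13.25 = 53; share = 0.2704.

share on x_2 = 0.2704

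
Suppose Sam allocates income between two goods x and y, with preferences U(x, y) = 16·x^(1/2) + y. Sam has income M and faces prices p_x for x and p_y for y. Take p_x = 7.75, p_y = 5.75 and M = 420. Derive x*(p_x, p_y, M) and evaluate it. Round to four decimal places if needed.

x* = 35.23

MU_x = 8/√x, MU_y = 1. Tangency: 8/√x = p_x/p_y.
Thus x* = (8·p_y/p_x)² — independent of M — with the rest of income spent on y.
Plugging in: x* = (8·5.75/7.75)² = 35.23.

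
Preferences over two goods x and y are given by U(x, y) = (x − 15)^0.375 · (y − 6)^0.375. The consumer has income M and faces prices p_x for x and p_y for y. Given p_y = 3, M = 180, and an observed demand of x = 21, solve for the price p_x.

p_x = 6

This is Cobb-Douglas in (x−15, y−6): tangency gives 0.375·p_y·(y−6) = 0.375·p_x·(x−15).
After buying the subsistence bundle (15, 6), a share 0.5 of the remaining income goes to x: x* = 15 + 0.5·(M − 15p_x − 6p_y)/p_x.
Set x* = 21 in the demand function and solve for p_x: p_x = 6.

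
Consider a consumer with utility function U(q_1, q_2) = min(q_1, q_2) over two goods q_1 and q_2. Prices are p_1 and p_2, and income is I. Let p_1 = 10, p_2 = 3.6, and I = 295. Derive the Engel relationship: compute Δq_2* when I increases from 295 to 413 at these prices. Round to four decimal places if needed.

Δq_2* = 8.6765

With perfect complements, no substitution: consume in ratio q_1:q_2 = 1:1.
Budget: p_1·q_1 + p_2·q_1 = I, so (p_1 + p_2)·q_1 = I.
Demand: q_1*(p_1,p_2,I) = I/(p_1 + p_2), q_2* = I/(p_1 + p_2).
Here 10 + 3.6 = 13.6, giving q_2* = 21.6912.
At I' = 413: q_2* = 30.3676. Change: 30.3676 − 21.6912 = 8.6765.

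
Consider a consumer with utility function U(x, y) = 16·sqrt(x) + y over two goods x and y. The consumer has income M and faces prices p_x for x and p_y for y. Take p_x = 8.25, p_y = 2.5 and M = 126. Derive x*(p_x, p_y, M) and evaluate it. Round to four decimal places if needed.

Utility is quasi-linear in y; the FOC for x is 8/√x = p_x/p_y.
Thus x* = (8·p_y/p_x)² — independent of M — with the rest of income spent on y.
Plugging in: x* = (8·2.5/8.25)² = 5.877.

x* = 5.877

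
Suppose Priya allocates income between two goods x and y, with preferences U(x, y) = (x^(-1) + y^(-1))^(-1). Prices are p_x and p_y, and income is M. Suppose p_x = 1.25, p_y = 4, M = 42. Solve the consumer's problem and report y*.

y* = 6.735

MRS = MU_x/MU_y = (y/x)^(2). Set equal to p_x/p_y.
Hence y/x = (p_x/p_y)^(1/(2)), i.e. raised to the 0.5 power.
Substitute y = (y/x)·x into the budget: x* = M/(p_x + p_y·(y/x)).
Numerically y/x = 0.559017, so x* = 42/(1.25 + 4·0.559017) = 12.048 and y* = 0.559017·12.048 = 6.735.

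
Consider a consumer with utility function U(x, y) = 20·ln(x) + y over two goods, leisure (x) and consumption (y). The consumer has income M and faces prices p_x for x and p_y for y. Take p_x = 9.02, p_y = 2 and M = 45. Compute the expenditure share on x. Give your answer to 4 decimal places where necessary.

MU_x = 20/x, MU_y = 1. Tangency: 20/x = p_x/p_y.
So x*(p_x,p_y) = 20·p_y/p_x, independent of income; and y* = (M − 20·p_y)/p_y.
At the given prices: x* = 20·2/9.02 = 4.4346, and y* = 2.5.
Expenditure on x: 9.02·4.4346 = 40; share = 0.8889.

share on x = 0.8889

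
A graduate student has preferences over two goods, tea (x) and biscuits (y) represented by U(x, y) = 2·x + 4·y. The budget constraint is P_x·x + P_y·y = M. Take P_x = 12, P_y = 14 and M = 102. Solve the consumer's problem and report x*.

Perfect substitutes: compare marginal utility per dollar. 2/P_x vs 4/P_y → 0.1667 vs 0.2857.
y gives more utility per dollar, so spend all income on y: y* = M/P_y, x* = 0.
Numerically: x* = 0, y* = 7.2857.

x* = 0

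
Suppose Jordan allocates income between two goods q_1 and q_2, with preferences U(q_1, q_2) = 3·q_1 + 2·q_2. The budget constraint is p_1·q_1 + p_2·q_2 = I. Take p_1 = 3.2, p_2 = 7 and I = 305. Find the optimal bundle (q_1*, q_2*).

q_1 gives more utility per dollar, so spend all income on q_1: q_1* = I/p_1, q_2* = 0.
Numerically: q_1* = 95.3125, q_2* = 0.

q_1* = 95.3125, q_2* = 0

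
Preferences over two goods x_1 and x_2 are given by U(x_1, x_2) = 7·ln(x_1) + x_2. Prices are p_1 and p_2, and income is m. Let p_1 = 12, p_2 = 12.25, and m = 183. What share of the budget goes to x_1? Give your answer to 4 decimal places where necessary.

Set MRS = p_1/p_2: (7/x_1)/1 = p_1/p_2.
So x_1*(p_1,p_2) = 7·p_2/p_1, independent of income; and x_2* = (m − 7·p_2)/p_2.
At the given prices: x_1* = 7·12.25/12 = 7.1458, and x_2* = 7.9388.
Expenditure on x_1: 12·7.1458 = 85.75; share = 0.4686.

share on x_1 = 0.4686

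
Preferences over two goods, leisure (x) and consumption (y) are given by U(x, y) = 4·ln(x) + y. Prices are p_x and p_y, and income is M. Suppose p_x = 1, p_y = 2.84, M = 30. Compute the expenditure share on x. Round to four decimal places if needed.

At the given prices: x* = 4·2.84/1 = 11.36, and y* = 6.5634.
Expenditure on x: 1·11.36 = 11.36; share = 0.3787.

share on x = 0.3787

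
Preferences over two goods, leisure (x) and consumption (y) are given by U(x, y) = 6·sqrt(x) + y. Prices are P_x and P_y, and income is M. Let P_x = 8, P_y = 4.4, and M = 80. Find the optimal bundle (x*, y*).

x* = 2.7225, y* = 13.2318

Utility is quasi-linear in y; the FOC for x is 3/√x = P_x/P_y.
Thus x* = (3·P_y/P_x)² — independent of M — with the rest of income spent on y.
Plugging in: x* = (3·4.4/8)² = 2.7225, y* = 13.2318.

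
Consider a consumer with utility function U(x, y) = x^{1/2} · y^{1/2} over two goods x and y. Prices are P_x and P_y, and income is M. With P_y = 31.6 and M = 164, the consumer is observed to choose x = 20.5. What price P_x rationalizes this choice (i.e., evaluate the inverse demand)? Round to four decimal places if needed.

The MRS is y/x. Set MRS = P_x/P_y.
So 0.5·P_y·y = 0.5·P_x·x; combined with the budget, a share 0.5 of income goes to x.
Demand: x*(P_x,P_y,M) = 0.5·M/P_x and y* = 0.5·M/P_y.
Set x* = 20.5 in the demand function and solve for P_x: P_x = 4.

P_x = 4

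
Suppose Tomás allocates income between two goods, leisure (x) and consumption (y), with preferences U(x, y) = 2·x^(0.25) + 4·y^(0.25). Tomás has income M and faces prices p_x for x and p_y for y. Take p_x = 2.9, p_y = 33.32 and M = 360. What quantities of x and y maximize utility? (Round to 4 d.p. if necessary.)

From the CES first-order condition, (1/2)·(y/x)^(0.75) = p_x/p_y.
Hence y/x = (2·p_x/p_y)^(1/(0.75)), i.e. raised to the 4/3 power.
With the ratio pinned down, the budget gives x* = M/(p_x + p_y·(y/x)) and y* = (y/x)·x*.
Numerically y/x = 0.097192, so x* = 360/(2.9 + 33.32·0.097192) = 58.6468 and y* = 0.097192·58.6468 = 5.7.

x* = 58.6468, y* = 5.7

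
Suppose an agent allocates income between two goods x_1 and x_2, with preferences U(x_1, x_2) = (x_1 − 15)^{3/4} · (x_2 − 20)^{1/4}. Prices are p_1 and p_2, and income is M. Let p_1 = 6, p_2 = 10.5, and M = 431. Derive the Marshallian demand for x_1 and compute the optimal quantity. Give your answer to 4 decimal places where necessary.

This is Cobb-Douglas in (x_1−15, x_2−20): tangency gives 0.75·p_2·(x_2−20) = 0.25·p_1·(x_1−15).
After buying the subsistence bundle (15, 20), a share 0.75 of the remaining income goes to x_1: x_1* = 15 + 0.75·(M − 15p_1 − 20p_2)/p_1.
Discretionary income = 431 − 15·6 − 20·10.5 = 131; x_1* = 15 + 0.75·131/6 = 31.375.

x_1* = 31.375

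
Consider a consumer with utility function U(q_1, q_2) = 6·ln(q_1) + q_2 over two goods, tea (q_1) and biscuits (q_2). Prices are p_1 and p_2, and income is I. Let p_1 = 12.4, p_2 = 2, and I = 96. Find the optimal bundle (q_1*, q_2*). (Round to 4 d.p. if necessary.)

MU_q_1 = 6/q_1, MU_q_2 = 1. Tangency: 6/q_1 = p_1/p_2.
So q_1*(p_1,p_2) = 6·p_2/p_1, independent of income; and q_2* = (I − 6·p_2)/p_2.
At the given prices: q_1* = 6·2/12.4 = 0.9677, and q_2* = 42.

q_1* = 0.9677, q_2* = 42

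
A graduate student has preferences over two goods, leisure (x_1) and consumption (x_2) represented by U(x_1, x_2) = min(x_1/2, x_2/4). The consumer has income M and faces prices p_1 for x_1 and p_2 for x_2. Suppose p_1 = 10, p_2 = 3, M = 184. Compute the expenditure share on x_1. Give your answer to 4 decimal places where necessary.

share on x_1 = 0.625

With perfect complements, no substitution: consume in ratio x_1:x_2 = 2:4.
Budget: p_1·x_1 + p_2·2·x_1 = M, so (2·p_1 + 4·p_2)·x_1 = 2·M.
Demand: x_1*(p_1,p_2,M) = 2·M/(2·p_1 + 4·p_2), x_2* = 4·M/(2·p_1 + 4·p_2).
Here 2·10 + 4·3 = 32, giving x_1* = 11.5 and x_2* = 23.
Expenditure on x_1: 10·11.5 = 115; share = 0.625.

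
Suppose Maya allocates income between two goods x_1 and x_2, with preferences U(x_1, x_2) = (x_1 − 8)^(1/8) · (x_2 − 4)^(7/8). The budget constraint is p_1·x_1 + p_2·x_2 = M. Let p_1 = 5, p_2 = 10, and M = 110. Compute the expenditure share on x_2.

share on x_2 = 0.6023

This is Cobb-Douglas in (x_1−8, x_2−4): tangency gives 0.125·p_2·(x_2−4) = 0.875·p_1·(x_1−8).
After buying the subsistence bundle (8, 4), a share 0.125 of the remaining income goes to x_1: x_1* = 8 + 0.125·(M − 8p_1 − 4p_2)/p_1.
Discretionary income = 110 − 8·5 − 4·10 = 30; x_1* = 8 + 0.125·30/5 = 8.75; x_2* = 4 + 0.875·30/10 = 6.625.
Expenditure on x_2: 10·6.625 = 66.25; share = 0.6023.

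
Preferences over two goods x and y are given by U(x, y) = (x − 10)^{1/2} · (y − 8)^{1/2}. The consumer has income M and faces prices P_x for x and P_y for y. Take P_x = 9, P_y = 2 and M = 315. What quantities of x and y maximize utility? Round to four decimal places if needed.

x* = 21.6111, y* = 60.25

Discretionary income = 315 − 10·9 − 8·2 = 209; x* = 10 + 0.5·209/9 = 21.6111; y* = 8 + 0.5·209/2 = 60.25.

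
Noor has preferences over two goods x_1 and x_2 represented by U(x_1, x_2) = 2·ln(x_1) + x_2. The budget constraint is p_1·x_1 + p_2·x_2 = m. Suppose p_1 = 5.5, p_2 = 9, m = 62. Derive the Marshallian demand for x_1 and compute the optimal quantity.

MU_x_1 = 2/x_1, MU_x_2 = 1. Tangency: 2/x_1 = p_1/p_2.
So x_1*(p_1,p_2) = 2·p_2/p_1, independent of income; and x_2* = (m − 2·p_2)/p_2.
At the given prices: x_1* = 2·9/5.5 = 3.2727.

x_1* = 3.2727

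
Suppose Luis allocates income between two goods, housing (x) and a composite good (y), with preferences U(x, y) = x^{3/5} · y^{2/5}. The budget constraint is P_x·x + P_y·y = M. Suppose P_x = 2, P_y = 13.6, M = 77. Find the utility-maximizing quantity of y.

y* = 2.2647

Demand: x*(P_x,P_y,M) = 0.6·M/P_x and y* = 0.4·M/P_y.
At P_x=2, P_y=13.6, M=77: y* = 0.4·77/13.6 = 2.2647.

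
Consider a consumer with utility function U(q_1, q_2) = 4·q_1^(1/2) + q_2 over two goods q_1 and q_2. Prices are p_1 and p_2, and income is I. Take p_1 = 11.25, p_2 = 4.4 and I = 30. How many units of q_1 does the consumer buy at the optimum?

Utility is quasi-linear in q_2; the FOC for q_1 is 2/√q_1 = p_1/p_2.
Solve: √q_1 = 2·p_2/p_1, so q_1*(p_1,p_2) = (2·p_2/p_1)², and q_2* = (I − p_1·q_1*)/p_2.
Plugging in: q_1* = (2·4.4/11.25)² = 0.6119.

q_1* = 0.6119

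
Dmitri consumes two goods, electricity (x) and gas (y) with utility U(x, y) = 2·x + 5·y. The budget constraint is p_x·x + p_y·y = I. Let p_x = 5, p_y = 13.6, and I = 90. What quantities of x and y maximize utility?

Linear utility — the consumer picks whichever good has higher MU/price: 2/5 = 0.4 vs 5/13.6 = 0.3676.
x gives more utility per dollar, so spend all income on x: x* = I/p_x, y* = 0.
Numerically: x* = 18, y* = 0.

x* = 18, y* = 0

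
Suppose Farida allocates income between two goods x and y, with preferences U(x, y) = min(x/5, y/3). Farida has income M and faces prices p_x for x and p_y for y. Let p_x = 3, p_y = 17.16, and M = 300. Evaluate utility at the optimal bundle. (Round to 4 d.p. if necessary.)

V = 4.5126

Demand: x*(p_x,p_y,M) = 5·M/(5·p_x + 3·p_y), y* = 3·M/(5·p_x + 3·p_y).
Here 5·3 + 3·17.16 = 66.48, giving x* = 22.5632 and y* = 13.5379.
Utility at the optimum: U(22.5632, 13.5379) = 4.5126.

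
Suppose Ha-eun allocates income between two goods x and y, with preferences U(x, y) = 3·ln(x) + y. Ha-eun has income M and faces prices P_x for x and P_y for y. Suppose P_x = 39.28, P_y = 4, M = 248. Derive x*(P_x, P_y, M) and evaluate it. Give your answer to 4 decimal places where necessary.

MU_x = 3/x, MU_y = 1. Tangency: 3/x = P_x/P_y.
So x*(P_x,P_y) = 3·P_y/P_x, independent of income; and y* = (M − 3·P_y)/P_y.
At the given prices: x* = 3·4/39.28 = 0.3055.

x* = 0.3055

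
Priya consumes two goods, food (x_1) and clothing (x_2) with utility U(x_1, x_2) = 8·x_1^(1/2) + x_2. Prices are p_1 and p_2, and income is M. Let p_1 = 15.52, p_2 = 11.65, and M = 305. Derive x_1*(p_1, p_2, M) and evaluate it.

x_1* = 9.0155

MU_x_1 = 4/√x_1, MU_x_2 = 1. Tangency: 4/√x_1 = p_1/p_2.
Solve: √x_1 = 4·p_2/p_1, so x_1*(p_1,p_2) = (4·p_2/p_1)², and x_2* = (M − p_1·x_1*)/p_2.
Plugging in: x_1* = (4·11.65/15.52)² = 9.0155.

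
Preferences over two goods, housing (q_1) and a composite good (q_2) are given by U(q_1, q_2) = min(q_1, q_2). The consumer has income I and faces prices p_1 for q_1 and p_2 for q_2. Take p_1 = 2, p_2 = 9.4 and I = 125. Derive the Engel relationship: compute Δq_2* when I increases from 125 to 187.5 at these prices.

With perfect complements, no substitution: consume in ratio q_1:q_2 = 1:1.
Budget: p_1·q_1 + p_2·q_1 = I, so (p_1 + p_2)·q_1 = I.
Demand: q_1*(p_1,p_2,I) = I/(p_1 + p_2), q_2* = I/(p_1 + p_2).
Here 2 + 9.4 = 11.4, giving q_2* = 10.9649.
At I' = 187.5: q_2* = 16.4474. Change: 16.4474 − 10.9649 = 5.4825.

Δq_2* = 5.4825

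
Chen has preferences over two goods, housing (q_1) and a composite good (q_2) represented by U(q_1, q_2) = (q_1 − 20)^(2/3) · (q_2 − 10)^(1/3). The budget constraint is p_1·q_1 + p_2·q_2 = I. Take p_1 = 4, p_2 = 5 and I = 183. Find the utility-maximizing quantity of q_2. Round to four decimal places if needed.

This is Cobb-Douglas in (q_1−20, q_2−10): tangency gives 2/3·p_2·(q_2−10) = 1/3·p_1·(q_1−20).
After buying the subsistence bundle (20, 10), a share 2/3 of the remaining income goes to q_1: q_1* = 20 + 2/3·(I − 20p_1 − 10p_2)/p_1.
Discretionary income = 183 − 20·4 − 10·5 = 53; q_2* = 10 + 1/3·53/5 = 13.5333.

q_2* = 13.5333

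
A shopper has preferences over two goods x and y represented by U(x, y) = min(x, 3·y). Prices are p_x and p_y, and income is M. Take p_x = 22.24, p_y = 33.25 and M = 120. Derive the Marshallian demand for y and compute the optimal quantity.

Demand: x*(p_x,p_y,M) = 3·M/(3·p_x + p_y), y* = M/(3·p_x + p_y).
Here 3·22.24 + 33.25 = 99.97, giving y* = 1.2004.

y* = 1.2004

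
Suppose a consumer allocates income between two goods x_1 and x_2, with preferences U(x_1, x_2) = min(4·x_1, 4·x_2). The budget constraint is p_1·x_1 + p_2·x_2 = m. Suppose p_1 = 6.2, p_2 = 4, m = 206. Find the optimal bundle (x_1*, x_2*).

x_1* = 20.1961, x_2* = 20.1961

With perfect complements, no substitution: consume in ratio x_1:x_2 = 4:4.
Budget: p_1·x_1 + p_2·x_1 = m, so (4·p_1 + 4·p_2)·x_1 = 4·m.
Demand: x_1*(p_1,p_2,m) = 4·m/(4·p_1 + 4·p_2), x_2* = 4·m/(4·p_1 + 4·p_2).
Here 4·6.2 + 4·4 = 40.8, giving x_1* = 20.1961 and x_2* = 20.1961.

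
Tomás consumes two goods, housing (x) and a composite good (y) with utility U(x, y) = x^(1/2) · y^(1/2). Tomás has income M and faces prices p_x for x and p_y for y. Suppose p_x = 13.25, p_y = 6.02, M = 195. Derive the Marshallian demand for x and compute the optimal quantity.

x* = 7.3585

Demand: x*(p_x,p_y,M) = 0.5·M/p_x and y* = 0.5·M/p_y.
At p_x=13.25, p_y=6.02, M=195: x* = 0.5·195/13.25 = 7.3585.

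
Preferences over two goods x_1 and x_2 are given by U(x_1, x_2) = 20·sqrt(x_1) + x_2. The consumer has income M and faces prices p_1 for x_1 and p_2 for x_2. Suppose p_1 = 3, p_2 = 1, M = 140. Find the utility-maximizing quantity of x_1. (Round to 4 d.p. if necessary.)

Thus x_1* = (10·p_2/p_1)² — independent of M — with the rest of income spent on x_2.
Plugging in: x_1* = (10·1/3)² = 11.1111.

x_1* = 11.1111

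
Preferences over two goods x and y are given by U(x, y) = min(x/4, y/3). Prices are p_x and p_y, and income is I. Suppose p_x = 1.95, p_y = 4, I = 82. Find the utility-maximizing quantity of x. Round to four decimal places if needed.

x* = 16.5657

Here 4·1.95 + 3·4 = 19.8, giving x* = 16.5657.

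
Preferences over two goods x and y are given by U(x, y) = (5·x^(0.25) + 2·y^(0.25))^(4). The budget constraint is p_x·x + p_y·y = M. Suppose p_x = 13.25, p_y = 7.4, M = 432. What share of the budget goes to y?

share on y = 0.2636

MU_x ∝ 5·x^(-0.75), MU_y ∝ 2·y^(-0.75), so MRS = (5/2)·(y/x)^(0.75) = p_x/p_y.
Solve for the ratio: y/x = [(2/5)·p_x/p_y]^(4/3).
Substitute y = (y/x)·x into the budget: x* = M/(p_x + p_y·(y/x)).
Numerically y/x = 0.640804, so x* = 432/(13.25 + 7.4·0.640804) = 24.0107 and y* = 0.640804·24.0107 = 15.3862.
Expenditure on y: 7.4·15.3862 = 113.8578; share = 0.2636.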